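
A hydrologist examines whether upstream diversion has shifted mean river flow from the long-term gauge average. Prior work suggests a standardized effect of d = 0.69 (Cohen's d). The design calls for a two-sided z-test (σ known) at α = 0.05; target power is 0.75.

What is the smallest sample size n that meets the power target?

n = 15

Set Φ(δ − 1.960) = 0.75; then δ − 1.960 = Φ⁻¹(0.75) = 0.674, giving δ = 2.634.
(Ignoring the negligible lower-tail rejection probability gives the usual closed-form inversion.)
δ = d·√n ⇒ n = (δ/d)² = (2.634 / 0.69)² = 14.58.
Rounding up, n = 15.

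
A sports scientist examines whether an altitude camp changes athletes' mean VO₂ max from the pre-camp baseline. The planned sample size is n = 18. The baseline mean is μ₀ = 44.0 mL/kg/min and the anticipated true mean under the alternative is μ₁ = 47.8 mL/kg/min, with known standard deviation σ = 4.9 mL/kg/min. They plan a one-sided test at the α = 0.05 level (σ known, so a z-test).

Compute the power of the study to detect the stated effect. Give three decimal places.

Standardized effect: d = |μ₁ − μ₀| / σ = |47.8 − 44.0| / 4.9 = 0.7755
Noncentrality parameter: δ = d·√n = 0.7755 × √18 = 3.2902
One-sided α = 0.05 → critical value z_{0.05} = 1.645.
Power = P(Z > 1.645 − δ) = Φ(1.645) = 0.9501.

Power ≈ 0.950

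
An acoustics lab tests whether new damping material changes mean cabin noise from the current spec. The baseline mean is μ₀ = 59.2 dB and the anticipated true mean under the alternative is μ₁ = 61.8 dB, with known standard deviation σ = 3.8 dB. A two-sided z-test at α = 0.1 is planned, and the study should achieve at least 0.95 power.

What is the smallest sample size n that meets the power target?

n = 24

Standardized effect: d = |μ₁ − μ₀| / σ = |61.8 − 59.2| / 3.8 = 0.6842
For power 0.95 need Φ(δ − z_{0.05}) = 0.95, so δ = z_{0.05} + z_{0.05} = 1.645 + 1.645 = 3.290.
(The Φ(−δ − z_{α/2}) term is vanishingly small for δ > 0 and is dropped in the standard sample-size formula.)
δ = d·√n ⇒ n = (δ/d)² = (3.290 / 0.6842)² = 23.12.
Round up to the next whole unit.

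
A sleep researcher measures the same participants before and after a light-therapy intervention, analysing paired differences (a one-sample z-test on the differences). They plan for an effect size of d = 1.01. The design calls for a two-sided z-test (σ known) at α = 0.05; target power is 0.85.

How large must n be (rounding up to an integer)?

n = 9

For power 0.85 need Φ(δ − z_{0.025}) = 0.85, so δ = z_{0.025} + z_{0.15} = 1.960 + 1.036 = 2.996.
(For δ > 0 the lower-tail rejection region contributes negligibly to power, so the one-term inversion is standard.)
δ = d·√n ⇒ n = (δ/d)² = (2.996 / 1.01)² = 8.80.
Round up to the next whole unit.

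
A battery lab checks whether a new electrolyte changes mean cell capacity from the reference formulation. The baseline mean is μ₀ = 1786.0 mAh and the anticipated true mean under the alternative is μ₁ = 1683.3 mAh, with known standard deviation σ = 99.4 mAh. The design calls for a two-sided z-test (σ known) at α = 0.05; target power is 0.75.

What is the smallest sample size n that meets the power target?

n = 7

Standardized effect: d = |μ₁ − μ₀| / σ = |1683.3 − 1786.0| / 99.4 = 1.0332
Set Φ(δ − 1.960) = 0.75; then δ − 1.960 = Φ⁻¹(0.75) = 0.674, giving δ = 2.634.
(The Φ(−δ − z_{α/2}) term is vanishingly small for δ > 0 and is dropped in the standard sample-size formula.)
δ = d·√n ⇒ n = (δ/d)² = (2.634 / 1.0332)² = 6.50.
Rounding up, n = 7.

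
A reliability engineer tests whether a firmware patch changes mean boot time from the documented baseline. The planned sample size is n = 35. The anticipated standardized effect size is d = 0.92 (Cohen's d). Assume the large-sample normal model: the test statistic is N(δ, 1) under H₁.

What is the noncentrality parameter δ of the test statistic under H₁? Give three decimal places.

δ = d·√n = 0.92 × √35 = 5.4428

δ ≈ 5.443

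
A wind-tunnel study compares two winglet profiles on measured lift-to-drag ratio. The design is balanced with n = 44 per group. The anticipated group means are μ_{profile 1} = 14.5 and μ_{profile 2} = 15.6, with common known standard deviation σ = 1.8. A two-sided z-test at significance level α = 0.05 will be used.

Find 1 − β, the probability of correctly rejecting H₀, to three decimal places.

Standardized effect: d = |μ_{profile 1} − μ_{profile 2}| / σ = |14.5 − 15.6| / 1.8 = 0.6111
Noncentrality parameter: δ = d·√(n/2) = 0.6111 × √(44/2) = 2.8664
Two-sided α = 0.05 → critical value z_{0.025} = 1.960.
Power = Φ(δ − 1.960) + Φ(−δ − 1.960) = Φ(0.906) + Φ(-4.826) = 0.8176 + 0.0000 = 0.8176.

Power ≈ 0.818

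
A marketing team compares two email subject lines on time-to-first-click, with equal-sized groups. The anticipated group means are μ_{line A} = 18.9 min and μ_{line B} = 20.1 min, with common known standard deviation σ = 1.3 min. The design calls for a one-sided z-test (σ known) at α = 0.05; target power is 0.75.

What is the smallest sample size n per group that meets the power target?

n = 13 per group

Standardized effect: d = |μ_{line A} − μ_{line B}| / σ = |18.9 − 20.1| / 1.3 = 0.9231
For power 0.75 need Φ(δ − z_{0.05}) = 0.75, so δ = z_{0.05} + z_{0.25} = 1.645 + 0.674 = 2.319.
δ = d·√(n/2) ⇒ n = 2(δ/d)² = 2 × (2.319 / 0.9231)² = 12.63.
Rounding up, n = 13 per group.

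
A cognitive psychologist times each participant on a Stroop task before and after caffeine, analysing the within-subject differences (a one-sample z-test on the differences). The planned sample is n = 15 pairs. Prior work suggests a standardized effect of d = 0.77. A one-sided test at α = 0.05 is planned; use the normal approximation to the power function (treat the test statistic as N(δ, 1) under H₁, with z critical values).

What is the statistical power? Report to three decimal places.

Noncentrality parameter: λ = d·√n = 0.77 × √15 = 2.9822
Critical value for a one-sided test at α = 0.05: z_α = 1.645.
Power = Φ(λ − 1.645) = Φ(1.337) = 0.9094.

Power ≈ 0.909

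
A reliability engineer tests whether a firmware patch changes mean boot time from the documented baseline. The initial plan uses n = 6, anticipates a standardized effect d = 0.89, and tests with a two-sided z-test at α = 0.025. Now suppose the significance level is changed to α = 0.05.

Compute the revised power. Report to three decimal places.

Power ≈ 0.587

δ = d·√n = 0.89 × √6 = 2.1800 (unchanged). New critical value: z_{0.025} = 1.960.
Revised power = Φ(δ − 1.960) + Φ(−δ − 1.960) = Φ(0.220) + Φ(-4.140) = 0.5871 + 0.0000 = 0.5871.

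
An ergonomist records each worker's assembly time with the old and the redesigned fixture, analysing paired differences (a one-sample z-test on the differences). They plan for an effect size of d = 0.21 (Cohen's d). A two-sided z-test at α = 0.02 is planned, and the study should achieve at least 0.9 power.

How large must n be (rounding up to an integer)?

For power 0.9 need Φ(δ − z_{0.01}) = 0.9, so δ = z_{0.01} + z_{0.10} = 2.326 + 1.282 = 3.608.
(The Φ(−δ − z_{α/2}) term is vanishingly small for δ > 0 and is dropped in the standard sample-size formula.)
δ = d·√n ⇒ n = (δ/d)² = (3.608 / 0.21)² = 295.17.
Round up to the next whole unit.

n = 296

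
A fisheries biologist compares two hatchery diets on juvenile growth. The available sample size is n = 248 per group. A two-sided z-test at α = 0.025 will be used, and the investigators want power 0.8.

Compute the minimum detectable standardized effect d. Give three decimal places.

d ≈ 0.277

Required noncentrality: δ = z_{0.0125} + z_{0.20} = 2.241 + 0.842 = 3.083.
(Lower-tail contribution to power is negligible for δ > 0.)
δ = d·√(n/2) ⇒ d = δ/√(n/2) = 3.083/√(248/2) = 0.2769.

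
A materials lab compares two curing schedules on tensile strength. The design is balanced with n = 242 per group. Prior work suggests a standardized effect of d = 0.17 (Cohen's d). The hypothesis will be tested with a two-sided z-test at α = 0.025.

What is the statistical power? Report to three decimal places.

Power ≈ 0.355

Noncentrality parameter: δ = d·√(n/2) = 0.17 × √(242/2) = 1.8700
Two-sided α = 0.025 → critical value z_{0.0125} = 2.241.
Power = Φ(δ − 2.241) + Φ(−δ − 2.241) = Φ(-0.371) + Φ(-4.111) = 0.3552 + 0.0000 = 0.3552.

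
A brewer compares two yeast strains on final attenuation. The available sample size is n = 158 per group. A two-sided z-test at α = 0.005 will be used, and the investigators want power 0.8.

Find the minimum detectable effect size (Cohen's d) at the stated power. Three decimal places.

Required noncentrality: δ = z_{0.0025} + z_{0.20} = 2.807 + 0.842 = 3.649.
(Lower-tail contribution to power is negligible for δ > 0.)
δ = d·√(n/2) ⇒ d = δ/√(n/2) = 3.649/√(158/2) = 0.4105.

d ≈ 0.411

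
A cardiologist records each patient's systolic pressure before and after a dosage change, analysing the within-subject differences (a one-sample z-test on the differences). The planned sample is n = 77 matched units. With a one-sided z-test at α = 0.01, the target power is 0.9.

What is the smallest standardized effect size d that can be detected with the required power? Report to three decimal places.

Required noncentrality: δ = z_{0.01} + z_{0.10} = 2.326 + 1.282 = 3.608.
δ = d·√n ⇒ d = δ/√n = 3.608/√77 = 0.4112.

d ≈ 0.411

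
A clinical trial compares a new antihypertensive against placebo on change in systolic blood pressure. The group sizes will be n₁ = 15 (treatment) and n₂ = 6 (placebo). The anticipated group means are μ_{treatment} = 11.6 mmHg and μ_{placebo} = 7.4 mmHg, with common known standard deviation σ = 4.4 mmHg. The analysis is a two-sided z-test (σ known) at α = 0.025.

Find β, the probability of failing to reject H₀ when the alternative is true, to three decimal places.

Standardized effect: d = |μ_{treatment} − μ_{placebo}| / σ = |11.6 − 7.4| / 4.4 = 0.9545
Noncentrality parameter: λ = d / √(1/n₁ + 1/n₂) = 0.9545 / √(1/15 + 1/6) = 1.9761
Critical value for a two-sided test at α = 0.025: z_{α/2} = 2.241.
Power = Φ(λ − 2.241) + Φ(−λ − 2.241) = Φ(-0.265) + Φ(-4.217) = 0.3954 + 0.0000 = 0.3954.
Type II error: β = 1 − power = 1 − 0.3954 = 0.6046.

β ≈ 0.605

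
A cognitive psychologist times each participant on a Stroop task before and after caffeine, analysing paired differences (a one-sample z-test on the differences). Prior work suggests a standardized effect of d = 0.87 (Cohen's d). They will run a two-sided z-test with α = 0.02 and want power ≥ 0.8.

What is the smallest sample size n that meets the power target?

For power 0.8 need Φ(δ − z_{0.01}) = 0.8, so δ = z_{0.01} + z_{0.20} = 2.326 + 0.842 = 3.168.
(Ignoring the negligible lower-tail rejection probability gives the usual closed-form inversion.)
δ = d·√n ⇒ n = (δ/d)² = (3.168 / 0.87)² = 13.26.
Round up to the next whole unit.

n = 14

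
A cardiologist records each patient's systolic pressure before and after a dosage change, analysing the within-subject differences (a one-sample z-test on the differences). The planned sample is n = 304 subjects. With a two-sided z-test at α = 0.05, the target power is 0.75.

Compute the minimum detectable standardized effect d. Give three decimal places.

d ≈ 0.151

Need Φ(δ − 1.960) = 0.75, so δ = 1.960 + 0.674 = 2.634.
(Lower-tail contribution to power is negligible for δ > 0.)
δ = d·√n ⇒ d = δ/√n = 2.634/√304 = 0.1511.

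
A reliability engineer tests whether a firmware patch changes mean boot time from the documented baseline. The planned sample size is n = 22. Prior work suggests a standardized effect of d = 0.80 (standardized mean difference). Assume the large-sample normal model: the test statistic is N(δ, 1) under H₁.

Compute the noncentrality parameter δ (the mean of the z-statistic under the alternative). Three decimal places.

δ ≈ 3.752

The noncentrality parameter scales effect size by the design's sample-size factor: δ = d·√n = 0.80 × √22 = 3.7523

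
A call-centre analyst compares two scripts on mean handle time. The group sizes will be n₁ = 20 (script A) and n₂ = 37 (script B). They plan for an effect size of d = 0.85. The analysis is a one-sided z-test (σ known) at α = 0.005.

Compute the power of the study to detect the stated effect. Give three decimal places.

Power ≈ 0.687

Noncentrality parameter: λ = d / √(1/n₁ + 1/n₂) = 0.85 / √(1/20 + 1/37) = 3.0626
Critical value for a one-sided test at α = 0.005: z_α = 2.576.
Power = Φ(λ − 2.576) = Φ(0.487) = 0.6868.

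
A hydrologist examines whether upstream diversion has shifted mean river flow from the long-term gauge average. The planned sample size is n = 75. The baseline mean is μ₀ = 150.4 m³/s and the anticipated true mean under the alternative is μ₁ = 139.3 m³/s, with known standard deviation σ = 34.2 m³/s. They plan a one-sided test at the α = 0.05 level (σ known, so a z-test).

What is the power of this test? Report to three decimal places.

Power ≈ 0.878

Standardized effect: d = |μ₁ − μ₀| / σ = |139.3 − 150.4| / 34.2 = 0.3246
Noncentrality parameter: λ = d·√n = 0.3246 × √75 = 2.8108
One-sided α = 0.05 → critical value z_{0.05} = 1.645.
Power = Φ(λ − 1.645) = Φ(1.166) = 0.8782.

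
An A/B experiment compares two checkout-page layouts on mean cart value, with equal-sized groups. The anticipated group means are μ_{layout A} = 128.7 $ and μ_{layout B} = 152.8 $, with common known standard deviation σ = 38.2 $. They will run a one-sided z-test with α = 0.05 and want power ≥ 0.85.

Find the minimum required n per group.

Standardized effect: d = |μ_{layout A} − μ_{layout B}| / σ = |128.7 − 152.8| / 38.2 = 0.6309
Set Φ(δ − 1.645) = 0.85; then δ − 1.645 = Φ⁻¹(0.85) = 1.036, giving δ = 2.681.
δ = d·√(n/2) ⇒ n = 2(δ/d)² = 2 × (2.681 / 0.6309)² = 36.13.
Round up to the next whole unit.

n = 37 per group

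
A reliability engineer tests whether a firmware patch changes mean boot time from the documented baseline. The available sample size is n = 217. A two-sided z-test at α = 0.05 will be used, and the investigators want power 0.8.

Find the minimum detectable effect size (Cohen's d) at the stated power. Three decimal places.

d ≈ 0.190

Need Φ(δ − 1.960) = 0.8, so δ = 1.960 + 0.842 = 2.802.
(Lower-tail contribution to power is negligible for δ > 0.)
δ = d·√n ⇒ d = δ/√n = 2.802/√217 = 0.1902.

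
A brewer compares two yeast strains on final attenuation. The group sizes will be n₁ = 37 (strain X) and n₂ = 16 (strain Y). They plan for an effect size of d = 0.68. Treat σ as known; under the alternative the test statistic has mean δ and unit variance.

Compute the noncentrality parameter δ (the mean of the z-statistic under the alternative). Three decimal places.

δ = d / √(1/n₁ + 1/n₂) = 0.68 / √(1/37 + 1/16) = 2.2726

δ ≈ 2.273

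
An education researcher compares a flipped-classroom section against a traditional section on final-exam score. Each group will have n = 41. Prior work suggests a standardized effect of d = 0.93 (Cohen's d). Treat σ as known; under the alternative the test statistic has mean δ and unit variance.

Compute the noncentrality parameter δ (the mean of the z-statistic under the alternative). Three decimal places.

δ ≈ 4.211

The noncentrality parameter scales effect size by the design's sample-size factor: δ = d·√(n/2) = 0.93 × √(41/2) = 4.2108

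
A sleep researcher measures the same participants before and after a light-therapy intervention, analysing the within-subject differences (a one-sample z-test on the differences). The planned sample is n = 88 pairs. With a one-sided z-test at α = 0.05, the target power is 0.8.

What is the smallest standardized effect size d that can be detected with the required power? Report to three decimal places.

d ≈ 0.265

Required noncentrality: δ = z_{0.05} + z_{0.20} = 1.645 + 0.842 = 2.486.
δ = d·√n ⇒ d = δ/√n = 2.486/√88 = 0.2651.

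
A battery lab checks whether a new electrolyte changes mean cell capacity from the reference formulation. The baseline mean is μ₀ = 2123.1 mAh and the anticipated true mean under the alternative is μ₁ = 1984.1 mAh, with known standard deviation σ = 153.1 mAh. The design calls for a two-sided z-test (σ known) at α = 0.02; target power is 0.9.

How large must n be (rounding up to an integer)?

n = 16

Standardized effect: d = |μ₁ − μ₀| / σ = |1984.1 − 2123.1| / 153.1 = 0.9079
Set Φ(δ − 2.326) = 0.9; then δ − 2.326 = Φ⁻¹(0.9) = 1.282, giving δ = 3.608.
(For δ > 0 the lower-tail rejection region contributes negligibly to power, so the one-term inversion is standard.)
δ = d·√n ⇒ n = (δ/d)² = (3.608 / 0.9079)² = 15.79.
Round up to the next whole unit.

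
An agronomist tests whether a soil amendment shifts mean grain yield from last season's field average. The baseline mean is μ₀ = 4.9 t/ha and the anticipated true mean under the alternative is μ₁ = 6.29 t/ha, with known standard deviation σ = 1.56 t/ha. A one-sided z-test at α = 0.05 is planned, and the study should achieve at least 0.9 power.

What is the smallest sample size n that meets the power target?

n = 11

Standardized effect: d = |μ₁ − μ₀| / σ = |6.29 − 4.9| / 1.56 = 0.8910
For power 0.9 need Φ(δ − z_{0.05}) = 0.9, so δ = z_{0.05} + z_{0.10} = 1.645 + 1.282 = 2.926.
δ = d·√n ⇒ n = (δ/d)² = (2.926 / 0.8910)² = 10.79.
Rounding up, n = 11.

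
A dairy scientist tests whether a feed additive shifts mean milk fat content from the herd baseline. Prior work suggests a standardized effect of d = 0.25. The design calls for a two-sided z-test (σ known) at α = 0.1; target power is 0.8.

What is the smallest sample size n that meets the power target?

n = 99

For power 0.8 need Φ(δ − z_{0.05}) = 0.8, so δ = z_{0.05} + z_{0.20} = 1.645 + 0.842 = 2.486.
(Ignoring the negligible lower-tail rejection probability gives the usual closed-form inversion.)
δ = d·√n ⇒ n = (δ/d)² = (2.486 / 0.25)² = 98.92.
Round up to the next whole unit.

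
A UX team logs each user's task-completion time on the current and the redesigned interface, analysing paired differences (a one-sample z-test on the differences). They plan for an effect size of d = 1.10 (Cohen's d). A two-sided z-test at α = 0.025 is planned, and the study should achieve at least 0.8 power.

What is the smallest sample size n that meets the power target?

n = 8

Set Φ(δ − 2.241) = 0.8; then δ − 2.241 = Φ⁻¹(0.8) = 0.842, giving δ = 3.083.
(For δ > 0 the lower-tail rejection region contributes negligibly to power, so the one-term inversion is standard.)
δ = d·√n ⇒ n = (δ/d)² = (3.083 / 1.10)² = 7.86.
Rounding up, n = 8.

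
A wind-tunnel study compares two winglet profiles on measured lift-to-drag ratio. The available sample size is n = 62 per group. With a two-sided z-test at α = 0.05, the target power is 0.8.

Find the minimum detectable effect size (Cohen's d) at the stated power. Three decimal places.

Need Φ(δ − 1.960) = 0.8, so δ = 1.960 + 0.842 = 2.802.
(The second rejection-region term Φ(−δ − z_{α/2}) is negligible and dropped.)
δ = d·√(n/2) ⇒ d = δ/√(n/2) = 2.802/√(62/2) = 0.5032.

d ≈ 0.503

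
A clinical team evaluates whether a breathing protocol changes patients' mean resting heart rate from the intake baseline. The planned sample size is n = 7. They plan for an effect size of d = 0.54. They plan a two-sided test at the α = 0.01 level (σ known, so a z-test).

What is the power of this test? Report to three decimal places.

Power ≈ 0.126

Noncentrality parameter: δ = d·√n = 0.54 × √7 = 1.4287
Critical value for a two-sided test at α = 0.01: z_{α/2} = 2.576.
Power = Φ(δ − 2.576) + Φ(−δ − 2.576) = Φ(-1.147) + Φ(-4.005) = 0.1257 + 0.0000 = 0.1257.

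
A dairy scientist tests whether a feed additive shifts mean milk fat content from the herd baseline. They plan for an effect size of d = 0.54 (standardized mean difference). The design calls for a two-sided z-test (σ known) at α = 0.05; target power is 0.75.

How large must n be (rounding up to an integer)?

n = 24

Set Φ(δ − 1.960) = 0.75; then δ − 1.960 = Φ⁻¹(0.75) = 0.674, giving δ = 2.634.
(Ignoring the negligible lower-tail rejection probability gives the usual closed-form inversion.)
δ = d·√n ⇒ n = (δ/d)² = (2.634 / 0.54)² = 23.80.
Round up to the next whole unit.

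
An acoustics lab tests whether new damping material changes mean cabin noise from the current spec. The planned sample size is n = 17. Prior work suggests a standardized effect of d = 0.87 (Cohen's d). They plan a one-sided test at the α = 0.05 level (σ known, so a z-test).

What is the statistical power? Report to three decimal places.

Noncentrality parameter: δ = d·√n = 0.87 × √17 = 3.5871
One-sided α = 0.05 → critical value z_{0.05} = 1.645.
Power = P(Z > 1.645 − δ) = Φ(1.942) = 0.9739.

Power ≈ 0.974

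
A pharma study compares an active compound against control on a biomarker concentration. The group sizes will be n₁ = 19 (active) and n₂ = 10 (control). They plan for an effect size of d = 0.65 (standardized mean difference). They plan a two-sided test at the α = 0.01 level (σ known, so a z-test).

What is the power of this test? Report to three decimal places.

Noncentrality parameter: δ = d / √(1/n₁ + 1/n₂) = 0.65 / √(1/19 + 1/10) = 1.6638
Critical value for a two-sided test at α = 0.01: z_{α/2} = 2.576.
Power = Φ(δ − 2.576) + Φ(−δ − 2.576) = Φ(-0.912) + Φ(-4.240) = 0.1809 + 0.0000 = 0.1809.

Power ≈ 0.181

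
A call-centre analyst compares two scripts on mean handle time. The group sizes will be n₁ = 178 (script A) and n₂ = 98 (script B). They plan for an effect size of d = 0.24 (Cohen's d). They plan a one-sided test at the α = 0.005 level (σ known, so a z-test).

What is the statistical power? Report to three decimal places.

Noncentrality parameter: δ = d / √(1/n₁ + 1/n₂) = 0.24 / √(1/178 + 1/98) = 1.9080
One-sided α = 0.005 → critical value z_{0.005} = 2.576.
Power = P(Z > 2.576 − δ) = Φ(-0.668) = 0.2521.

Power ≈ 0.252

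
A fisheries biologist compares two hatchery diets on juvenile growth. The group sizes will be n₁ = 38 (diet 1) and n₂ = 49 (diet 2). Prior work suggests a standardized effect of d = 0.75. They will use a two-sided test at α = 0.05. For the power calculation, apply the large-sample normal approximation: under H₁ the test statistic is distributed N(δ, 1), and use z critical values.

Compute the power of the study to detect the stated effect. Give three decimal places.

Power ≈ 0.934

Noncentrality parameter: δ = d / √(1/n₁ + 1/n₂) = 0.75 / √(1/38 + 1/49) = 3.4697
Critical value for a two-sided test at α = 0.05: z_{α/2} = 1.960.
Power = Φ(δ − 1.960) + Φ(−δ − 1.960) = Φ(1.510) + Φ(-5.430) = 0.9344 + 0.0000 = 0.9344.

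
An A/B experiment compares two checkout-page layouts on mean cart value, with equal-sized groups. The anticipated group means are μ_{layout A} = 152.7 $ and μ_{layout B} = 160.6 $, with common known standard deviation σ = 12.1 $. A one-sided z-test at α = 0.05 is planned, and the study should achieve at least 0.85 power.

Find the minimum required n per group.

n = 34 per group

Standardized effect: d = |μ_{layout A} − μ_{layout B}| / σ = |152.7 − 160.6| / 12.1 = 0.6529
For power 0.85 need Φ(δ − z_{0.05}) = 0.85, so δ = z_{0.05} + z_{0.15} = 1.645 + 1.036 = 2.681.
δ = d·√(n/2) ⇒ n = 2(δ/d)² = 2 × (2.681 / 0.6529)² = 33.73.
Round up to the next whole unit.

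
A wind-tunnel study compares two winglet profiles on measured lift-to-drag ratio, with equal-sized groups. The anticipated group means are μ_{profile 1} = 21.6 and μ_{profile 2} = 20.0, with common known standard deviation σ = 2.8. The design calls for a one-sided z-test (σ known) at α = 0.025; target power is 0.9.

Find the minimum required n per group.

Standardized effect: d = |μ_{profile 1} − μ_{profile 2}| / σ = |21.6 − 20.0| / 2.8 = 0.5714
Set Φ(δ − 1.960) = 0.9; then δ − 1.960 = Φ⁻¹(0.9) = 1.282, giving δ = 3.242.
δ = d·√(n/2) ⇒ n = 2(δ/d)² = 2 × (3.242 / 0.5714)² = 64.36.
Round up to the next whole unit.

n = 65 per group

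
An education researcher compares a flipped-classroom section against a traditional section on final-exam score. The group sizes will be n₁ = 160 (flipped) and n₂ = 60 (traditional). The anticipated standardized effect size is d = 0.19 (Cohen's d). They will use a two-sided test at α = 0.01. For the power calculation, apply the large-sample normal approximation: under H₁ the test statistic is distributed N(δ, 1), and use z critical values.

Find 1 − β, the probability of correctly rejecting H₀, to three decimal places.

Noncentrality parameter: δ = d / √(1/n₁ + 1/n₂) = 0.19 / √(1/160 + 1/60) = 1.2551
Two-sided α = 0.01 → critical value z_{0.005} = 2.576.
Power = Φ(δ − 2.576) + Φ(−δ − 2.576) = Φ(-1.321) + Φ(-3.831) = 0.0933 + 0.0001 = 0.0934.

Power ≈ 0.093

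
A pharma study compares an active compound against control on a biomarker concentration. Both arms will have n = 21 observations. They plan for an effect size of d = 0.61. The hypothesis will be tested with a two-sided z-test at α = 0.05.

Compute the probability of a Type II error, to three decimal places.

β ≈ 0.493

Noncentrality parameter: δ = d·√(n/2) = 0.61 × √(21/2) = 1.9766
Critical value for a two-sided test at α = 0.05: z_{α/2} = 1.960.
Power = Φ(δ − 1.960) + Φ(−δ − 1.960) = Φ(0.017) + Φ(-3.937) = 0.5066 + 0.0000 = 0.5067.
Type II error: β = 1 − power = 1 − 0.5067 = 0.4933.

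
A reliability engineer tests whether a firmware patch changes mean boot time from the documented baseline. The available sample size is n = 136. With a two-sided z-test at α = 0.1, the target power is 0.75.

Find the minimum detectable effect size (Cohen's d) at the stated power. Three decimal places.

Required noncentrality: δ = z_{0.05} + z_{0.25} = 1.645 + 0.674 = 2.319.
(Lower-tail contribution to power is negligible for δ > 0.)
δ = d·√n ⇒ d = δ/√n = 2.319/√136 = 0.1989.

d ≈ 0.199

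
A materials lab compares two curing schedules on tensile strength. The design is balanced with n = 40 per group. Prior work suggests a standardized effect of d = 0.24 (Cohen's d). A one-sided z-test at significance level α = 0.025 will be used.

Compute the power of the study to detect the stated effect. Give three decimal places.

Power ≈ 0.188

Noncentrality parameter: δ = d·√(n/2) = 0.24 × √(40/2) = 1.0733
Critical value for a one-sided test at α = 0.025: z_α = 1.960.
Power = P(Z > 1.960 − δ) = Φ(-0.887) = 0.1876.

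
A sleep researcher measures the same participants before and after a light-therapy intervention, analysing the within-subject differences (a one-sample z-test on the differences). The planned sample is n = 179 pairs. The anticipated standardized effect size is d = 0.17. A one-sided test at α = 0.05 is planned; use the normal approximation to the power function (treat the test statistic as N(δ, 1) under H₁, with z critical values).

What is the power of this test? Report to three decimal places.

Power ≈ 0.736

Noncentrality parameter: λ = d·√n = 0.17 × √179 = 2.2744
One-sided α = 0.05 → critical value z_{0.05} = 1.645.
Power = Φ(λ − 1.645) = Φ(0.630) = 0.7355.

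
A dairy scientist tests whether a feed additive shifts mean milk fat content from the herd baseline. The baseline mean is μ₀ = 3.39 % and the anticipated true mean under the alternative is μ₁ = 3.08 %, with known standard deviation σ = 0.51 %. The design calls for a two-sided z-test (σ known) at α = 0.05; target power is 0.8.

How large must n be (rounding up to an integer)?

Standardized effect: d = |μ₁ − μ₀| / σ = |3.08 − 3.39| / 0.51 = 0.6078
Set Φ(δ − 1.960) = 0.8; then δ − 1.960 = Φ⁻¹(0.8) = 0.842, giving δ = 2.802.
(Ignoring the negligible lower-tail rejection probability gives the usual closed-form inversion.)
δ = d·√n ⇒ n = (δ/d)² = (2.802 / 0.6078)² = 21.24.
Rounding up, n = 22.

n = 22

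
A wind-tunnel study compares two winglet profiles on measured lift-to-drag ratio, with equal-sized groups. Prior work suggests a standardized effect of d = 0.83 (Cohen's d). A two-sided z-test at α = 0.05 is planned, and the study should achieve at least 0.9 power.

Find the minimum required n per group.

Set Φ(δ − 1.960) = 0.9; then δ − 1.960 = Φ⁻¹(0.9) = 1.282, giving δ = 3.242.
(The Φ(−δ − z_{α/2}) term is vanishingly small for δ > 0 and is dropped in the standard sample-size formula.)
δ = d·√(n/2) ⇒ n = 2(δ/d)² = 2 × (3.242 / 0.83)² = 30.50.
Round up to the next whole unit.

n = 31 per group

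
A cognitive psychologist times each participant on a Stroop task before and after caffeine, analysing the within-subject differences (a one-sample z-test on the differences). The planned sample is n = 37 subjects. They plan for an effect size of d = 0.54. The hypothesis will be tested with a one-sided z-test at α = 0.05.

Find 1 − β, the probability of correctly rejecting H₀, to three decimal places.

Noncentrality parameter: δ = d·√n = 0.54 × √37 = 3.2847
Critical value for a one-sided test at α = 0.05: z_α = 1.645.
Power = Φ(δ − 1.645) = Φ(1.640) = 0.9495.

Power ≈ 0.949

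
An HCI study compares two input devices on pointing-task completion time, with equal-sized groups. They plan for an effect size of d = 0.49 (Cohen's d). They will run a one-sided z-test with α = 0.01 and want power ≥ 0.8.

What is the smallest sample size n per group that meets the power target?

Set Φ(δ − 2.326) = 0.8; then δ − 2.326 = Φ⁻¹(0.8) = 0.842, giving δ = 3.168.
δ = d·√(n/2) ⇒ n = 2(δ/d)² = 2 × (3.168 / 0.49)² = 83.60.
Round up to the next whole unit.

n = 84 per group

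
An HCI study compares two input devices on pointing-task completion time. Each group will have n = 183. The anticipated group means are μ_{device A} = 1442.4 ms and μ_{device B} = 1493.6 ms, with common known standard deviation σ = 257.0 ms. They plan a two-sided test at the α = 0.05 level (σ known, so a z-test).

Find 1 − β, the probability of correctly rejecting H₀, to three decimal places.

Power ≈ 0.478

Standardized effect: d = |μ_{device A} − μ_{device B}| / σ = |1442.4 − 1493.6| / 257.0 = 0.1992
Noncentrality parameter: δ = d·√(n/2) = 0.1992 × √(183/2) = 1.9057
Critical value for a two-sided test at α = 0.05: z_{α/2} = 1.960.
Power = Φ(δ − 1.960) + Φ(−δ − 1.960) = Φ(-0.054) + Φ(-3.866) = 0.4783 + 0.0001 = 0.4784.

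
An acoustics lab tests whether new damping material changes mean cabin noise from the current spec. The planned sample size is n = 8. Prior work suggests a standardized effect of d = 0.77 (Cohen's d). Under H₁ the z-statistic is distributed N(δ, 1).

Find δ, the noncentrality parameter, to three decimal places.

δ ≈ 2.178

δ = d·√n = 0.77 × √8 = 2.1779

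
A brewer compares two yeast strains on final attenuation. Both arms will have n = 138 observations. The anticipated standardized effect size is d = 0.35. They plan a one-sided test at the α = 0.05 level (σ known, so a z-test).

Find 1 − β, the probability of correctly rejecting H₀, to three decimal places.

Power ≈ 0.897

Noncentrality parameter: δ = d·√(n/2) = 0.35 × √(138/2) = 2.9073
One-sided α = 0.05 → critical value z_{0.05} = 1.645.
Power = P(Z > 1.645 − δ) = Φ(1.262) = 0.8966.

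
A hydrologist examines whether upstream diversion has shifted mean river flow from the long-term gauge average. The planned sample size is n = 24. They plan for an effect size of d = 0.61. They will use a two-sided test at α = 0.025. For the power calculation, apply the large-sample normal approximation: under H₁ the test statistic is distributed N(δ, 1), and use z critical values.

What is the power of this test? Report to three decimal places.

Noncentrality parameter: δ = d·√n = 0.61 × √24 = 2.9884
Critical value for a two-sided test at α = 0.025: z_{α/2} = 2.241.
Power = Φ(δ − 2.241) + Φ(−δ − 2.241) = Φ(0.747) + Φ(-5.230) = 0.7725 + 0.0000 = 0.7725.

Power ≈ 0.772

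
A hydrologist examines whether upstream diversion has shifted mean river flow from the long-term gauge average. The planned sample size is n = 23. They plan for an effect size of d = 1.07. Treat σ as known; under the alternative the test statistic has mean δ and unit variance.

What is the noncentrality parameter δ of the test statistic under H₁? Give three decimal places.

δ = d·√n = 1.07 × √23 = 5.1315

δ ≈ 5.132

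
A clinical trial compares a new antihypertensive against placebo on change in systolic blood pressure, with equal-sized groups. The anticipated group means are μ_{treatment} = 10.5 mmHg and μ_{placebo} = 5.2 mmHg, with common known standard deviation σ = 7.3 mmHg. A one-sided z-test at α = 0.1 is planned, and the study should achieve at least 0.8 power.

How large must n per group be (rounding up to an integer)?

n = 18 per group

Standardized effect: d = |μ_{treatment} − μ_{placebo}| / σ = |10.5 − 5.2| / 7.3 = 0.7260
Set Φ(δ − 1.282) = 0.8; then δ − 1.282 = Φ⁻¹(0.8) = 0.842, giving δ = 2.123.
δ = d·√(n/2) ⇒ n = 2(δ/d)² = 2 × (2.123 / 0.7260)² = 17.10.
Rounding up, n = 18 per group.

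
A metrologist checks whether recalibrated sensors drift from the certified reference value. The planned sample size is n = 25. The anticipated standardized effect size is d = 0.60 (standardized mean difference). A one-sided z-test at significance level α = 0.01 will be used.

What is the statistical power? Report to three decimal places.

Noncentrality parameter: δ = d·√n = 0.60 × √25 = 3.0000
Critical value for a one-sided test at α = 0.01: z_α = 2.326.
Power = Φ(δ − 2.326) = Φ(0.674) = 0.7497.

Power ≈ 0.750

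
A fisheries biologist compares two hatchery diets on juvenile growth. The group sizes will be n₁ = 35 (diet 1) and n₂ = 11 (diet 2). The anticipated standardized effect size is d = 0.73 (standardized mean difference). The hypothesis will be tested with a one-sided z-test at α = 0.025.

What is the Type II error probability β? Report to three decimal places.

Noncentrality parameter: δ = d / √(1/n₁ + 1/n₂) = 0.73 / √(1/35 + 1/11) = 2.1119
One-sided α = 0.025 → critical value z_{0.025} = 1.960.
Power = Φ(δ − 1.960) = Φ(0.152) = 0.5604.
Type II error: β = 1 − power = 1 − 0.5604 = 0.4396.

β ≈ 0.440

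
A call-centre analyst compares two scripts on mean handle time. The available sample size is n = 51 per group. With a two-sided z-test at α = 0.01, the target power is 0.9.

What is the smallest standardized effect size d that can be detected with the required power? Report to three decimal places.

d ≈ 0.764

Need Φ(δ − 2.576) = 0.9, so δ = 2.576 + 1.282 = 3.857.
(Lower-tail contribution to power is negligible for δ > 0.)
δ = d·√(n/2) ⇒ d = δ/√(n/2) = 3.857/√(51/2) = 0.7639.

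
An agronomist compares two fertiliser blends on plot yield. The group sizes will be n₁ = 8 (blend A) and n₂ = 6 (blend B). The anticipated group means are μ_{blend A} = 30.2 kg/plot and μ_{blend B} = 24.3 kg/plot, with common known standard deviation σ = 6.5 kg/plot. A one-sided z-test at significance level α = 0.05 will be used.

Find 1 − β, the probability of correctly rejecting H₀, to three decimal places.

Standardized effect: d = |μ_{blend A} − μ_{blend B}| / σ = |30.2 − 24.3| / 6.5 = 0.9077
Noncentrality parameter: δ = d / √(1/n₁ + 1/n₂) = 0.9077 / √(1/8 + 1/6) = 1.6807
Critical value for a one-sided test at α = 0.05: z_α = 1.645.
Power = P(Z > 1.645 − δ) = Φ(0.036) = 0.5143.

Power ≈ 0.514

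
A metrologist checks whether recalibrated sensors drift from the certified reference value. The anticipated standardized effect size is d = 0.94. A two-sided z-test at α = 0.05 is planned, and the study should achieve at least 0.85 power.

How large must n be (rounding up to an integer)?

n = 11

For power 0.85 need Φ(δ − z_{0.025}) = 0.85, so δ = z_{0.025} + z_{0.15} = 1.960 + 1.036 = 2.996.
(For δ > 0 the lower-tail rejection region contributes negligibly to power, so the one-term inversion is standard.)
δ = d·√n ⇒ n = (δ/d)² = (2.996 / 0.94)² = 10.16.
Rounding up, n = 11.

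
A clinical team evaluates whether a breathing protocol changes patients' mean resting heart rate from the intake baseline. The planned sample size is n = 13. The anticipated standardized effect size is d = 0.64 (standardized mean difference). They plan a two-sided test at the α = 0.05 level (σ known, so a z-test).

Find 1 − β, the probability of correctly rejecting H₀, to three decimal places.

Power ≈ 0.636

Noncentrality parameter: δ = d·√n = 0.64 × √13 = 2.3076
Two-sided α = 0.05 → critical value z_{0.025} = 1.960.
Power = Φ(δ − 1.960) + Φ(−δ − 1.960) = Φ(0.348) + Φ(-4.268) = 0.6359 + 0.0000 = 0.6359.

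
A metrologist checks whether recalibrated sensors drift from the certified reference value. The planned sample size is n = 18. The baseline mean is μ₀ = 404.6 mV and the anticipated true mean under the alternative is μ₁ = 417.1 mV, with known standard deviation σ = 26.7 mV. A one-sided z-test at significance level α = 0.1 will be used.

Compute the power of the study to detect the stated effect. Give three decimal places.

Power ≈ 0.760

Standardized effect: d = |μ₁ − μ₀| / σ = |417.1 − 404.6| / 26.7 = 0.4682
Noncentrality parameter: δ = d·√n = 0.4682 × √18 = 1.9863
Critical value for a one-sided test at α = 0.1: z_α = 1.282.
Power = P(Z > 1.282 − δ) = Φ(0.705) = 0.7595.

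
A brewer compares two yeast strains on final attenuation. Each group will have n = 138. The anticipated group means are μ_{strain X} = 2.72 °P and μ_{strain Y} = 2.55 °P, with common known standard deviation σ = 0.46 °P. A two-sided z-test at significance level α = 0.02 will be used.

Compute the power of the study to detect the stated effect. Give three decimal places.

Standardized effect: d = |μ_{strain X} − μ_{strain Y}| / σ = |2.72 − 2.55| / 0.46 = 0.3696
Noncentrality parameter: δ = d·√(n/2) = 0.3696 × √(138/2) = 3.0698
Two-sided α = 0.02 → critical value z_{0.01} = 2.326.
Power = Φ(δ − 2.326) + Φ(−δ − 2.326) = Φ(0.743) + Φ(-5.396) = 0.7714 + 0.0000 = 0.7714.

Power ≈ 0.771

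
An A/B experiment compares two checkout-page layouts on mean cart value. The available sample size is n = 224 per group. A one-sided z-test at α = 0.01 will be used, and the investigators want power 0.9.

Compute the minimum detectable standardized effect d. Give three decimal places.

d ≈ 0.341

Need Φ(δ − 2.326) = 0.9, so δ = 2.326 + 1.282 = 3.608.
δ = d·√(n/2) ⇒ d = δ/√(n/2) = 3.608/√(224/2) = 0.3409.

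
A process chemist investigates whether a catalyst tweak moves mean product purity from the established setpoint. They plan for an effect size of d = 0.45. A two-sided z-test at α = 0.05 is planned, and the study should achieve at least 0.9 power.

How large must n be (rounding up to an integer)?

For power 0.9 need Φ(δ − z_{0.025}) = 0.9, so δ = z_{0.025} + z_{0.10} = 1.960 + 1.282 = 3.242.
(For δ > 0 the lower-tail rejection region contributes negligibly to power, so the one-term inversion is standard.)
δ = d·√n ⇒ n = (δ/d)² = (3.242 / 0.45)² = 51.89.
Round up to the next whole unit.

n = 52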